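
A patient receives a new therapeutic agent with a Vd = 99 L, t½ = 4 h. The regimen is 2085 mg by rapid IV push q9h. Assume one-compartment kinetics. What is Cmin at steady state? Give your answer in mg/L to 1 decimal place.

τ/t½ = 9/4 ≈ 2.25, so fraction remaining f = (1/2)^(9/4) ≈ 0.2102.
Single-dose peak C₀ = D/Vd = 2085/99 ≈ 21.061 mg/L.
Steady-state trough Cmin,ss = C₀·f/(1−f) ≈ 21.061 × 0.2102/0.7898 ≈ 5.605 mg/L.

5.6 mg/L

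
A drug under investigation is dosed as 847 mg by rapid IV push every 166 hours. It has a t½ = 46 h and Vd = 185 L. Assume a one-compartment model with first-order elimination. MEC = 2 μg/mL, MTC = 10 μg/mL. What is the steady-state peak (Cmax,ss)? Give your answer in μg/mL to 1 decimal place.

τ/t½ = 166/46 ≈ 3.6087, so fraction remaining f = (1/2)^(166/46) ≈ 0.0820.
Accumulation ratio R = 1/(1 − f) ≈ 1/0.9180 ≈ 1.0893.
Each bolus raises the concentration by D/Vd = 847/185 ≈ 4.578 μg/mL.
Cmax,ss = C₀/(1 − f) ≈ 4.578/0.9180 ≈ 4.987 μg/mL.
Peak 5.0 μg/mL vs MTC 10 μg/mL: below toxic threshold.

5.0 μg/mL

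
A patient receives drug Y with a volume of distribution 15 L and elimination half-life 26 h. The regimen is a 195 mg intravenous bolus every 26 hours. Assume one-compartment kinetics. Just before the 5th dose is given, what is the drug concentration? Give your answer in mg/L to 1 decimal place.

12.2 mg/L

f = (1/2)^(τ/t½) = (1/2)^(26/26) ≈ 0.5000.
C₀ = D/Vd = 195/15 ≈ 13.000 mg/L.
Before the 5th dose, 4 doses have been given. Superposition: Cmin = C₀·(f + f² + … + f^4).
≈ 13.000 × (0.5000 + 0.2500 + 0.1250 + 0.0625) ≈ 13.000 × 0.9375 ≈ 12.188 mg/L.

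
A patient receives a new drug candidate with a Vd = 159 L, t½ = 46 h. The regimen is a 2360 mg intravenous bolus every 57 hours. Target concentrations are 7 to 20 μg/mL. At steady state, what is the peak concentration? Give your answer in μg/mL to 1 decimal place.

τ/t½ = 57/46 ≈ 1.2391, so fraction remaining f = (1/2)^(57/46) ≈ 0.4236.
Accumulation ratio R = 1/(1 − f) ≈ 1/0.5764 ≈ 1.7349.
Each bolus raises the concentration by D/Vd = 2360/159 ≈ 14.843 μg/mL.
Cmax,ss = C₀/(1 − f) ≈ 14.843/0.5764 ≈ 25.751 μg/mL.
Peak 25.8 μg/mL vs MTC 20 μg/mL: exceeds toxic threshold.

25.8 μg/mL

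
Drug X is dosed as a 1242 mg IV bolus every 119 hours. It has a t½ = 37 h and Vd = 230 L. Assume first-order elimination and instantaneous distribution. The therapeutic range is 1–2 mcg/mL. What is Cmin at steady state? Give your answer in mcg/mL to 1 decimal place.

0.7 mcg/mL

k = ln2/t½ = ln2/37 ≈ 0.018734 h⁻¹; fraction remaining f = e^(−kτ) = e^(−0.018734×119) ≈ 0.1076.
Each bolus raises the concentration by D/Vd = 1242/230 ≈ 5.400 mcg/mL.
Steady-state trough Cmin,ss = C₀·f/(1−f) ≈ 5.400 × 0.1076/0.8924 ≈ 0.651 mcg/mL.
Trough 0.7 mcg/mL vs MEC 1 mcg/mL: subtherapeutic.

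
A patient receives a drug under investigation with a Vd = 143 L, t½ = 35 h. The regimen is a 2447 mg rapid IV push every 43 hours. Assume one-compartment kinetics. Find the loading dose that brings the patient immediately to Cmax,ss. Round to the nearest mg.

f = (1/2)^(43/35) ≈ 0.426740; accumulation ratio R = 1/(1−f) ≈ 1.74441.
Loading dose to hit Cmax,ss on first dose: D_load = D_maint·R ≈ 2447 × 1.74441 ≈ 4268.57 mg.

4269 mg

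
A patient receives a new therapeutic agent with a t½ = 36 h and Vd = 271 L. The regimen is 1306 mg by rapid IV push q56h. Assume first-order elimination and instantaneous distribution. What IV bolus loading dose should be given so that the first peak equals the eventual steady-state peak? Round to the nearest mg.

f = (1/2)^(56/36) ≈ 0.340198; accumulation ratio R = 1/(1−f) ≈ 1.51561.
Loading dose to hit Cmax,ss on first dose: D_load = D_maint·R ≈ 1306 × 1.51561 ≈ 1979.39 mg.

1979 mg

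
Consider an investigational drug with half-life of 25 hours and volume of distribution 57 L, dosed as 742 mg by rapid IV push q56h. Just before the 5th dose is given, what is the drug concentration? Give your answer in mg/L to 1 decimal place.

f = (1/2)^(τ/t½) = (1/2)^(56/25) ≈ 0.2117.
C₀ = D/Vd = 742/57 ≈ 13.018 mg/L.
Before the 5th dose, 4 doses have been given. Superposition: Cmin = C₀·(f + f² + … + f^4).
≈ 13.018 × (0.2117 + 0.0448 + 0.0095 + 0.0020) ≈ 13.018 × 0.2680 ≈ 3.489 mg/L.

3.5 mg/L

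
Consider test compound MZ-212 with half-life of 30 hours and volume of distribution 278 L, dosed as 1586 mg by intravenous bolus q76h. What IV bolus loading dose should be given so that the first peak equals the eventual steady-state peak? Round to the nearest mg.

f = (1/2)^(76/30) ≈ 0.172739; accumulation ratio R = 1/(1−f) ≈ 1.20881.
Loading dose to hit Cmax,ss on first dose: D_load = D_maint·R ≈ 1586 × 1.20881 ≈ 1917.17 mg.

1917 mg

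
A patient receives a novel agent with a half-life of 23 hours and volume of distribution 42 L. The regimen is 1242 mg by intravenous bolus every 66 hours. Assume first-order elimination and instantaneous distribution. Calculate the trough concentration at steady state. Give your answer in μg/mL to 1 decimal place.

4.7 μg/mL

Over one 66-h interval, 66/23 ≈ 2.8696 half-lives elapse, leaving f ≈ 0.1368 of each dose.
Single-dose peak C₀ = D/Vd = 1242/42 ≈ 29.571 μg/mL.
Steady-state trough Cmin,ss = C₀·f/(1−f) ≈ 29.571 × 0.1368/0.8632 ≈ 4.686 μg/mL.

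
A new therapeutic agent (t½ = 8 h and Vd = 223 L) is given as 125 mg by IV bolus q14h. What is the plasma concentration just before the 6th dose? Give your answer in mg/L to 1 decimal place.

0.2 mg/L

f = (1/2)^(τ/t½) = (1/2)^(14/8) ≈ 0.2973.
C₀ = D/Vd = 125/223 ≈ 0.561 mg/L.
Before the 6th dose, 5 doses have been given. Superposition: Cmin = C₀·(f + f² + … + f^5).
≈ 0.561 × (0.2973 + 0.0884 + 0.0263 + 0.0078 + 0.0023) ≈ 0.561 × 0.4221 ≈ 0.237 mg/L.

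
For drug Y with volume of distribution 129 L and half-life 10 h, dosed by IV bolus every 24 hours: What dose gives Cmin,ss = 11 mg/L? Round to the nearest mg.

τ/t½ = 24/10 ≈ 2.4, so f = (1/2)^(24/10) ≈ 0.189465.
Cmin,ss = (D/Vd)·f/(1−f), so D = Cmin,ss·Vd·(1−f)/f.
D = 11 × 129 × (1−f)/f ≈ 11 × 129 × 4.27802 ≈ 6070.51 mg.

6071 mg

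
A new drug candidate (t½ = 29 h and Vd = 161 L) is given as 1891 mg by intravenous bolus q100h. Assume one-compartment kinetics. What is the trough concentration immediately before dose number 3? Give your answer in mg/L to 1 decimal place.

f = (1/2)^(τ/t½) = (1/2)^(100/29) ≈ 0.0916.
C₀ = D/Vd = 1891/161 ≈ 11.745 mg/L.
Before the 3rd dose, 2 doses have been given. Superposition: Cmin = C₀·(f + f²).
≈ 11.745 × (0.0916 + 0.0084) ≈ 11.745 × 0.1000 ≈ 1.174 mg/L.

1.2 mg/L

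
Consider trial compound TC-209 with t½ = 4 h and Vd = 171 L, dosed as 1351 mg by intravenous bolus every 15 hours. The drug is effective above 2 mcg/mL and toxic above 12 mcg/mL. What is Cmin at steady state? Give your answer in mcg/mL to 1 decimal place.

0.6 mcg/mL

τ/t½ = 15/4 ≈ 3.75, so fraction remaining f = (1/2)^(15/4) ≈ 0.0743.
Single-dose peak C₀ = D/Vd = 1351/171 ≈ 7.901 mcg/mL.
Steady-state trough Cmin,ss = C₀·f/(1−f) ≈ 7.901 × 0.0743/0.9257 ≈ 0.634 mcg/mL.
Trough 0.6 mcg/mL vs MEC 2 mcg/mL: subtherapeutic.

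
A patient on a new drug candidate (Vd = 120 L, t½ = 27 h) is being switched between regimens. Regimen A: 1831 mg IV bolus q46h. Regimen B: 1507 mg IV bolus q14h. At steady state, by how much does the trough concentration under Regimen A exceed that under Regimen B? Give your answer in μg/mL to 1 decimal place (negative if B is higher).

-22.3 μg/mL

Regimen A: f = (1/2)^(46/27) ≈ 0.3070; Cmin,ss = (1831/120)·f/(1−f) ≈ 6.759 μg/mL.
Regimen B: f = (1/2)^(14/27) ≈ 0.6981; Cmin,ss = (1507/120)·f/(1−f) ≈ 29.039 μg/mL.
Difference ≈ 6.759 − 29.039 ≈ -22.280 μg/mL.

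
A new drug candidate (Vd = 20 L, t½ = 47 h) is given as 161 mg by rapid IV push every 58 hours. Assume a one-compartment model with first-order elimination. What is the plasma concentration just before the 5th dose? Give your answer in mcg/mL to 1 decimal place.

5.8 mcg/mL

f = (1/2)^(τ/t½) = (1/2)^(58/47) ≈ 0.4251.
C₀ = D/Vd = 161/20 ≈ 8.050 mcg/mL.
Before the 5th dose, 4 doses have been given. Superposition: Cmin = C₀·(f + f² + … + f^4).
≈ 8.050 × (0.4251 + 0.1807 + 0.0768 + 0.0327) ≈ 8.050 × 0.7153 ≈ 5.758 mcg/mL.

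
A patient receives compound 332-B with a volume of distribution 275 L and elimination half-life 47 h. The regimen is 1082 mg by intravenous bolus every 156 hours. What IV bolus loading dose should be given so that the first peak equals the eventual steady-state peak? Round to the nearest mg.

1202 mg

f = (1/2)^(156/47) ≈ 0.100193; accumulation ratio R = 1/(1−f) ≈ 1.11135.
Loading dose to hit Cmax,ss on first dose: D_load = D_maint·R ≈ 1082 × 1.11135 ≈ 1202.48 mg.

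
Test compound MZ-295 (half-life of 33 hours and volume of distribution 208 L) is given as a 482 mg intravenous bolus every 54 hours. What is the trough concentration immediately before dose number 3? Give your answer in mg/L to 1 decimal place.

1.0 mg/L

f = (1/2)^(τ/t½) = (1/2)^(54/33) ≈ 0.3217.
C₀ = D/Vd = 482/208 ≈ 2.317 mg/L.
Before the 3rd dose, 2 doses have been given. Superposition: Cmin = C₀·(f + f²).
≈ 2.317 × (0.3217 + 0.1035) ≈ 2.317 × 0.4252 ≈ 0.985 mg/L.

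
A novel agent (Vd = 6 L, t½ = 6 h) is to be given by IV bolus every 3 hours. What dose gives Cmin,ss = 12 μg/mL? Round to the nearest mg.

30 mg

τ/t½ = 3/6 ≈ 0.5, so f = (1/2)^(3/6) ≈ 0.707107.
Cmin,ss = (D/Vd)·f/(1−f), so D = Cmin,ss·Vd·(1−f)/f.
D = 12 × 6 × (1−f)/f ≈ 12 × 6 × 0.41421 ≈ 29.82 mg.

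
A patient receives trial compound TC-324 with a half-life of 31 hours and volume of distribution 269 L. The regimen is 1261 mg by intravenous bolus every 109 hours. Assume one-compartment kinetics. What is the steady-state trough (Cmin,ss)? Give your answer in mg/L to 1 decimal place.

Over one 109-h interval, 109/31 ≈ 3.5161 half-lives elapse, leaving f ≈ 0.0874 of each dose.
At steady state, accumulation factor R = 1/(1 − e^(−kτ)) ≈ 1.0958.
Each bolus raises the concentration by D/Vd = 1261/269 ≈ 4.688 mg/L.
Cmax,ss = C₀/(1 − f) ≈ 4.688/0.9126 ≈ 5.137 mg/L.
Steady-state trough Cmin,ss = Cmax,ss·f ≈ 5.137 × 0.0874 ≈ 0.449 mg/L.

0.4 mg/L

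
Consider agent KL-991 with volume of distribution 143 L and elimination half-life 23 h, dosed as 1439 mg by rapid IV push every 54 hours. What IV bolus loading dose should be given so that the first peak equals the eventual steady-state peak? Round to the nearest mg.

f = (1/2)^(54/23) ≈ 0.196442; accumulation ratio R = 1/(1−f) ≈ 1.24447.
Loading dose to hit Cmax,ss on first dose: D_load = D_maint·R ≈ 1439 × 1.24447 ≈ 1790.79 mg.

1791 mg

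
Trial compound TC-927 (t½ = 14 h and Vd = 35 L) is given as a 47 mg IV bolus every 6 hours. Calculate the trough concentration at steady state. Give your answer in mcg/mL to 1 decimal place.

3.9 mcg/mL

τ/t½ = 6/14 ≈ 0.42857, so fraction remaining f = (1/2)^(6/14) ≈ 0.7430.
At steady state, accumulation factor R = 1/(1 − e^(−kτ)) ≈ 3.8911.
Each bolus raises the concentration by D/Vd = 47/35 ≈ 1.343 mcg/mL.
Steady-state peak Cmax,ss = C₀·R ≈ 1.343 × 3.8911 ≈ 5.226 mcg/mL.
Steady-state trough Cmin,ss = Cmax,ss·f ≈ 5.226 × 0.7430 ≈ 3.883 mcg/mL.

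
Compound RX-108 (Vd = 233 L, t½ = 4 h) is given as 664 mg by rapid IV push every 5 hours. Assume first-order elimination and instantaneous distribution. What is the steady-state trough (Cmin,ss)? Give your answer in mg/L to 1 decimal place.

2.1 mg/L

Over one 5-h interval, 5/4 ≈ 1.25 half-lives elapse, leaving f ≈ 0.4204 of each dose.
Accumulation ratio R = 1/(1 − f) ≈ 1/0.5796 ≈ 1.7253.
Single-dose peak C₀ = D/Vd = 664/233 ≈ 2.850 mg/L.
Cmax,ss = C₀/(1 − f) ≈ 2.850/0.5796 ≈ 4.917 mg/L.
One interval later, Cmin,ss = Cmax,ss·e^(−kτ) ≈ 4.917 × 0.4204 ≈ 2.067 mg/L.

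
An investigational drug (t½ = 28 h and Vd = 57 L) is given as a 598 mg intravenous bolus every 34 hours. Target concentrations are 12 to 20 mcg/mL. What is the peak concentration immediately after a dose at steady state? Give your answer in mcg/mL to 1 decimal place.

Over one 34-h interval, 34/28 ≈ 1.2143 half-lives elapse, leaving f ≈ 0.4310 of each dose.
At steady state, accumulation factor R = 1/(1 − e^(−kτ)) ≈ 1.7575.
Single-dose peak C₀ = D/Vd = 598/57 ≈ 10.491 mcg/mL.
Cmax,ss = C₀/(1 − f) ≈ 10.491/0.5690 ≈ 18.438 mcg/mL.
Peak 18.4 mcg/mL vs MTC 20 mcg/mL: below toxic threshold.

18.4 mcg/mL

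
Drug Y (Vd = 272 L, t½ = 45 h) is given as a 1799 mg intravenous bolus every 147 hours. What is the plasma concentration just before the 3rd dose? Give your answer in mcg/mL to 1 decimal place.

f = (1/2)^(τ/t½) = (1/2)^(147/45) ≈ 0.1039.
C₀ = D/Vd = 1799/272 ≈ 6.614 mcg/mL.
Before the 3rd dose, 2 doses have been given. Superposition: Cmin = C₀·(f + f²).
≈ 6.614 × (0.1039 + 0.0108) ≈ 6.614 × 0.1147 ≈ 0.759 mcg/mL.

0.8 mcg/mL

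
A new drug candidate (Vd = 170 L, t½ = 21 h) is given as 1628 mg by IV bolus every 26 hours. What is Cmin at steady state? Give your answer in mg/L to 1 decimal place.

7.0 mg/L

Over one 26-h interval, 26/21 ≈ 1.2381 half-lives elapse, leaving f ≈ 0.4239 of each dose.
Accumulation ratio R = 1/(1 − f) ≈ 1/0.5761 ≈ 1.7358.
Single-dose peak C₀ = D/Vd = 1628/170 ≈ 9.576 mg/L.
Steady-state peak Cmax,ss = C₀·R ≈ 9.576 × 1.7358 ≈ 16.622 mg/L.
Steady-state trough Cmin,ss = Cmax,ss·f ≈ 16.622 × 0.4239 ≈ 7.046 mg/L.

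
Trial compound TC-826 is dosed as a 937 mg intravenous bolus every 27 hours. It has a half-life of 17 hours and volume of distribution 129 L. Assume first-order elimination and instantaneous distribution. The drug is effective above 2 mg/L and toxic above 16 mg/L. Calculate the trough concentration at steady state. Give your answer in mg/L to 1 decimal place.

3.6 mg/L

k = ln2/t½ = ln2/17 ≈ 0.040773 h⁻¹; fraction remaining f = e^(−kτ) = e^(−0.040773×27) ≈ 0.3326.
At steady state, accumulation factor R = 1/(1 − e^(−kτ)) ≈ 1.4984.
Single-dose peak C₀ = D/Vd = 937/129 ≈ 7.264 mg/L.
Cmax,ss = C₀/(1 − f) ≈ 7.264/0.6674 ≈ 10.884 mg/L.
One interval later, Cmin,ss = Cmax,ss·e^(−kτ) ≈ 10.884 × 0.3326 ≈ 3.620 mg/L.
Trough 3.6 mg/L vs MEC 2 mg/L: adequate.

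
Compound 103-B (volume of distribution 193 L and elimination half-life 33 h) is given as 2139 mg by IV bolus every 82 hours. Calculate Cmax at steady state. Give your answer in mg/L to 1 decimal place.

τ/t½ = 82/33 ≈ 2.4848, so fraction remaining f = (1/2)^(82/33) ≈ 0.1786.
Accumulation ratio R = 1/(1 − f) ≈ 1/0.8214 ≈ 1.2174.
Each bolus raises the concentration by D/Vd = 2139/193 ≈ 11.083 mg/L.
Steady-state peak Cmax,ss = C₀·R ≈ 11.083 × 1.2174 ≈ 13.492 mg/L.

13.5 mg/L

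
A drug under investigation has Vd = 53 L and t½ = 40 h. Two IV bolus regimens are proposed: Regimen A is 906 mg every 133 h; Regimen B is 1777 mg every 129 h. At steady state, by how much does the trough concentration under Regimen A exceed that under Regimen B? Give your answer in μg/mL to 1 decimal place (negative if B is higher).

Regimen A: f = (1/2)^(133/40) ≈ 0.0998; Cmin,ss = (906/53)·f/(1−f) ≈ 1.895 μg/mL.
Regimen B: f = (1/2)^(129/40) ≈ 0.1069; Cmin,ss = (1777/53)·f/(1−f) ≈ 4.013 μg/mL.
Difference ≈ 1.895 − 4.013 ≈ -2.118 μg/mL.

-2.1 μg/mL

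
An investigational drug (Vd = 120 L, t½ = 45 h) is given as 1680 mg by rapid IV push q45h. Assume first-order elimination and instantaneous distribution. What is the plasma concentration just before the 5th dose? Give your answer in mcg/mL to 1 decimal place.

13.1 mcg/mL

f = (1/2)^(τ/t½) = (1/2)^(45/45) ≈ 0.5000.
C₀ = D/Vd = 1680/120 ≈ 14.000 mcg/mL.
Before the 5th dose, 4 doses have been given. Superposition: Cmin = C₀·(f + f² + … + f^4).
≈ 14.000 × (0.5000 + 0.2500 + 0.1250 + 0.0625) ≈ 14.000 × 0.9375 ≈ 13.125 mcg/mL.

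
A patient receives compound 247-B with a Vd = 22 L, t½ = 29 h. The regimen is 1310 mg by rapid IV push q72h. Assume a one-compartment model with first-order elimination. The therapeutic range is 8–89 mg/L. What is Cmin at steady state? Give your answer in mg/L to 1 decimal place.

13.0 mg/L

τ/t½ = 72/29 ≈ 2.4828, so fraction remaining f = (1/2)^(72/29) ≈ 0.1789.
At steady state, accumulation factor R = 1/(1 − e^(−kτ)) ≈ 1.2179.
Single-dose peak C₀ = D/Vd = 1310/22 ≈ 59.545 mg/L.
Cmax,ss = C₀/(1 − f) ≈ 59.545/0.8211 ≈ 72.519 mg/L.
One interval later, Cmin,ss = Cmax,ss·e^(−kτ) ≈ 72.519 × 0.1789 ≈ 12.974 mg/L.
Trough 13.0 mg/L vs MEC 8 mg/L: adequate.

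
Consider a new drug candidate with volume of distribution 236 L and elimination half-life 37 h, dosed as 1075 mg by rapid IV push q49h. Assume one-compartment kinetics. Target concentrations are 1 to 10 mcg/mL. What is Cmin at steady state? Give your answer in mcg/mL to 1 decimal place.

3.0 mcg/mL

k = ln2/t½ = ln2/37 ≈ 0.018734 h⁻¹; fraction remaining f = e^(−kτ) = e^(−0.018734×49) ≈ 0.3993.
Accumulation ratio R = 1/(1 − f) ≈ 1/0.6007 ≈ 1.6647.
Each bolus raises the concentration by D/Vd = 1075/236 ≈ 4.555 mcg/mL.
Cmax,ss = C₀/(1 − f) ≈ 4.555/0.6007 ≈ 7.583 mcg/mL.
One interval later, Cmin,ss = Cmax,ss·e^(−kτ) ≈ 7.583 × 0.3993 ≈ 3.028 mcg/mL.
Trough 3.0 mcg/mL vs MEC 1 mcg/mL: adequate.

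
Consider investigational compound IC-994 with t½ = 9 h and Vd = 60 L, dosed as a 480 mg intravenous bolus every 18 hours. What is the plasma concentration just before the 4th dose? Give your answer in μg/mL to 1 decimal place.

f = (1/2)^(τ/t½) = (1/2)^(18/9) ≈ 0.2500.
C₀ = D/Vd = 480/60 ≈ 8.000 μg/mL.
Before the 4th dose, 3 doses have been given. Superposition: Cmin = C₀·(f + f² + … + f^3).
≈ 8.000 × (0.2500 + 0.0625 + 0.0156) ≈ 8.000 × 0.3281 ≈ 2.625 μg/mL.

2.6 μg/mL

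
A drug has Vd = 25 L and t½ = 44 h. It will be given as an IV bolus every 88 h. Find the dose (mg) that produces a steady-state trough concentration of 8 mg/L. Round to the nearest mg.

τ/t½ = 88/44 ≈ 2, so f = (1/2)^(88/44) ≈ 0.250000.
Cmin,ss = (D/Vd)·f/(1−f), so D = Cmin,ss·Vd·(1−f)/f.
D = 8 × 25 × (1−f)/f ≈ 8 × 25 × 3.00000 ≈ 600.00 mg.

600 mg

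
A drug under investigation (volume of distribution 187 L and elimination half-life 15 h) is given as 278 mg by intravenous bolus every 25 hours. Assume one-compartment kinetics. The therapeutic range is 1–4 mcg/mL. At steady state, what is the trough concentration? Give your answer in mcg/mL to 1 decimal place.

Over one 25-h interval, 25/15 ≈ 1.6667 half-lives elapse, leaving f ≈ 0.3150 of each dose.
Each bolus raises the concentration by D/Vd = 278/187 ≈ 1.487 mcg/mL.
Steady-state trough Cmin,ss = C₀·f/(1−f) ≈ 1.487 × 0.3150/0.6850 ≈ 0.684 mcg/mL.
Trough 0.7 mcg/mL vs MEC 1 mcg/mL: subtherapeutic.

0.7 mcg/mL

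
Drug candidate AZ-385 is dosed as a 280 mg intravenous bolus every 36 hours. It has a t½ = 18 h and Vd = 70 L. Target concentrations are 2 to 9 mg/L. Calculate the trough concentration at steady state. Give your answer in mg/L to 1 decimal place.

τ = 36 h = 2 half-lives, so f = (1/2)^2 = 0.25.
Accumulation ratio R = 1/(1 − f) = 1/0.75 = 4/3.
Single-dose peak C₀ = D/Vd = 280/70 = 4 mg/L.
Steady-state peak Cmax,ss = C₀·R = 4 × 4/3 ≈ 5.333 mg/L.
Steady-state trough Cmin,ss = Cmax,ss·f ≈ 5.333 × 0.25 ≈ 1.333 mg/L.
Trough 1.3 mg/L vs MEC 2 mg/L: subtherapeutic.

1.3 mg/L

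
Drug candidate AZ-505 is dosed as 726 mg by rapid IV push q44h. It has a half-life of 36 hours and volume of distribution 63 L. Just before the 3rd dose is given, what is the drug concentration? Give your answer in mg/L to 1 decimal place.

f = (1/2)^(τ/t½) = (1/2)^(44/36) ≈ 0.4286.
C₀ = D/Vd = 726/63 ≈ 11.524 mg/L.
Before the 3rd dose, 2 doses have been given. Superposition: Cmin = C₀·(f + f²).
≈ 11.524 × (0.4286 + 0.1837) ≈ 11.524 × 0.6123 ≈ 7.056 mg/L.

7.1 mg/L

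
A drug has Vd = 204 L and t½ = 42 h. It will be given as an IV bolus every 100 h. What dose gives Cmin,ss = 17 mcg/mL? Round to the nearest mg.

14596 mg

τ/t½ = 100/42 ≈ 2.381, so f = (1/2)^(100/42) ≈ 0.191983.
Cmin,ss = (D/Vd)·f/(1−f), so D = Cmin,ss·Vd·(1−f)/f.
D = 17 × 204 × (1−f)/f ≈ 17 × 204 × 4.20879 ≈ 14596.08 mg.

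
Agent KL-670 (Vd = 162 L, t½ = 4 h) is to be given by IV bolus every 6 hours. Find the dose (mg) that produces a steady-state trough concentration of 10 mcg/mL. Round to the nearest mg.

2962 mg

τ/t½ = 6/4 ≈ 1.5, so f = (1/2)^(6/4) ≈ 0.353553.
Cmin,ss = (D/Vd)·f/(1−f), so D = Cmin,ss·Vd·(1−f)/f.
D = 10 × 162 × (1−f)/f ≈ 10 × 162 × 1.82843 ≈ 2962.06 mg.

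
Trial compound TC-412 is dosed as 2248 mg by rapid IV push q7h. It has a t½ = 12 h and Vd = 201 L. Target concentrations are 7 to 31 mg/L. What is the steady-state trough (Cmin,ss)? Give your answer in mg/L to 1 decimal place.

k = ln2/t½ = ln2/12 ≈ 0.057762 h⁻¹; fraction remaining f = e^(−kτ) = e^(−0.057762×7) ≈ 0.6674.
Single-dose peak C₀ = D/Vd = 2248/201 ≈ 11.184 mg/L.
Steady-state trough Cmin,ss = C₀·f/(1−f) ≈ 11.184 × 0.6674/0.3326 ≈ 22.442 mg/L.
Trough 22.4 mg/L vs MEC 7 mg/L: adequate.

22.4 mg/L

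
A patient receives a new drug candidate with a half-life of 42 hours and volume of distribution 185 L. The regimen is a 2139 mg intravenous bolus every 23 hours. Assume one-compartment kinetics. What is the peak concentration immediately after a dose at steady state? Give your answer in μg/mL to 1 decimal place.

Over one 23-h interval, 23/42 ≈ 0.54762 half-lives elapse, leaving f ≈ 0.6841 of each dose.
At steady state, accumulation factor R = 1/(1 − e^(−kτ)) ≈ 3.1656.
Each bolus raises the concentration by D/Vd = 2139/185 ≈ 11.562 μg/mL.
Steady-state peak Cmax,ss = C₀·R ≈ 11.562 × 3.1656 ≈ 36.601 μg/mL.

36.6 μg/mL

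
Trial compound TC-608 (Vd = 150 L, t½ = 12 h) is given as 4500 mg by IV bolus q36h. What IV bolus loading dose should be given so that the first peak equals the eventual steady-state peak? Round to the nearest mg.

f = (1/2)^(36/12) ≈ 0.125000; accumulation ratio R = 1/(1−f) ≈ 1.14286.
Loading dose to hit Cmax,ss on first dose: D_load = D_maint·R ≈ 4500 × 1.14286 ≈ 5142.87 mg.

5143 mg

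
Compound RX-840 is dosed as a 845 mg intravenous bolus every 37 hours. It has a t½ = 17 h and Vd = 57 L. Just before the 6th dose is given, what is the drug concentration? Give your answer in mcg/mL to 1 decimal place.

4.2 mcg/mL

f = (1/2)^(τ/t½) = (1/2)^(37/17) ≈ 0.2212.
C₀ = D/Vd = 845/57 ≈ 14.825 mcg/mL.
Before the 6th dose, 5 doses have been given. Superposition: Cmin = C₀·(f + f² + … + f^5).
≈ 14.825 × (0.2212 + 0.0489 + 0.0108 + 0.0024 + 0.0005) ≈ 14.825 × 0.2838 ≈ 4.207 mcg/mL.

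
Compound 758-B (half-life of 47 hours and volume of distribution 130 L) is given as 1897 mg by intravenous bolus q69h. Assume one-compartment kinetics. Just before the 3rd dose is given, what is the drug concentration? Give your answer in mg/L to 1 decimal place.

7.2 mg/L

f = (1/2)^(τ/t½) = (1/2)^(69/47) ≈ 0.3615.
C₀ = D/Vd = 1897/130 ≈ 14.592 mg/L.
Before the 3rd dose, 2 doses have been given. Superposition: Cmin = C₀·(f + f²).
≈ 14.592 × (0.3615 + 0.1307) ≈ 14.592 × 0.4922 ≈ 7.182 mg/L.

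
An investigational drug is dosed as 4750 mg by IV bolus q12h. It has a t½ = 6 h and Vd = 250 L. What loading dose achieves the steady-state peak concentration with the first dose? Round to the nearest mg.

f = (1/2)^(12/6) ≈ 0.250000; accumulation ratio R = 1/(1−f) ≈ 1.33333.
Loading dose to hit Cmax,ss on first dose: D_load = D_maint·R ≈ 4750 × 1.33333 ≈ 6333.32 mg.

6333 mg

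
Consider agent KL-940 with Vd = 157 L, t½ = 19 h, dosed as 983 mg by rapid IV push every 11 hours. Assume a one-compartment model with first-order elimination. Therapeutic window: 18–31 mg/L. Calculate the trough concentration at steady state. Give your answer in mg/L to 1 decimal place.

τ/t½ = 11/19 ≈ 0.57895, so fraction remaining f = (1/2)^(11/19) ≈ 0.6695.
Each bolus raises the concentration by D/Vd = 983/157 ≈ 6.261 mg/L.
Steady-state trough Cmin,ss = C₀·f/(1−f) ≈ 6.261 × 0.6695/0.3305 ≈ 12.683 mg/L.
Trough 12.7 mg/L vs MEC 18 mg/L: subtherapeutic.

12.7 mg/L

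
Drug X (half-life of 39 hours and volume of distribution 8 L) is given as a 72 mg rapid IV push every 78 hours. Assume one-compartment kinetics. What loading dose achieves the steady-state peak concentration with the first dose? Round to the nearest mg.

96 mg

f = (1/2)^(78/39) ≈ 0.250000; accumulation ratio R = 1/(1−f) ≈ 1.33333.
Loading dose to hit Cmax,ss on first dose: D_load = D_maint·R ≈ 72 × 1.33333 ≈ 96.00 mg.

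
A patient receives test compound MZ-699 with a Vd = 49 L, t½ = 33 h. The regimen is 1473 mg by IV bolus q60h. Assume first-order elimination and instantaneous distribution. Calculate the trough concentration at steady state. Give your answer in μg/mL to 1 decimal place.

k = ln2/t½ = ln2/33 ≈ 0.021004 h⁻¹; fraction remaining f = e^(−kτ) = e^(−0.021004×60) ≈ 0.2836.
At steady state, accumulation factor R = 1/(1 − e^(−kτ)) ≈ 1.3959.
Each bolus raises the concentration by D/Vd = 1473/49 ≈ 30.061 μg/mL.
Steady-state peak Cmax,ss = C₀·R ≈ 30.061 × 1.3959 ≈ 41.962 μg/mL.
One interval later, Cmin,ss = Cmax,ss·e^(−kτ) ≈ 41.962 × 0.2836 ≈ 11.900 μg/mL.

11.9 μg/mL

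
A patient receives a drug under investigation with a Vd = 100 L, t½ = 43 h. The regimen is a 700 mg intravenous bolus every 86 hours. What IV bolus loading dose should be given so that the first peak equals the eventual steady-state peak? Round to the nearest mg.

933 mg

f = (1/2)^(86/43) ≈ 0.250000; accumulation ratio R = 1/(1−f) ≈ 1.33333.
Loading dose to hit Cmax,ss on first dose: D_load = D_maint·R ≈ 700 × 1.33333 ≈ 933.33 mg.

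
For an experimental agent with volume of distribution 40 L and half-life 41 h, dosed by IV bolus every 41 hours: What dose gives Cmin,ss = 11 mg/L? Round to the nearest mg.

τ/t½ = 41/41 ≈ 1, so f = (1/2)^(41/41) ≈ 0.500000.
Cmin,ss = (D/Vd)·f/(1−f), so D = Cmin,ss·Vd·(1−f)/f.
D = 11 × 40 × (1−f)/f ≈ 11 × 40 × 1.00000 ≈ 440.00 mg.

440 mg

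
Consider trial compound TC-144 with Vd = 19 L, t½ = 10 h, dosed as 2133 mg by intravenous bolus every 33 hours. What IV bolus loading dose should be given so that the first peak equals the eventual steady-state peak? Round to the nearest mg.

2374 mg

f = (1/2)^(33/10) ≈ 0.101532; accumulation ratio R = 1/(1−f) ≈ 1.11301.
Loading dose to hit Cmax,ss on first dose: D_load = D_maint·R ≈ 2133 × 1.11301 ≈ 2374.05 mg.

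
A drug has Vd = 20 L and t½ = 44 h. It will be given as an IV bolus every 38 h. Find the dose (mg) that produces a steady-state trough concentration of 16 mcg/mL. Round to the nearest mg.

τ/t½ = 38/44 ≈ 0.86364, so f = (1/2)^(38/44) ≈ 0.549566.
Cmin,ss = (D/Vd)·f/(1−f), so D = Cmin,ss·Vd·(1−f)/f.
D = 16 × 20 × (1−f)/f ≈ 16 × 20 × 0.81962 ≈ 262.28 mg.

262 mg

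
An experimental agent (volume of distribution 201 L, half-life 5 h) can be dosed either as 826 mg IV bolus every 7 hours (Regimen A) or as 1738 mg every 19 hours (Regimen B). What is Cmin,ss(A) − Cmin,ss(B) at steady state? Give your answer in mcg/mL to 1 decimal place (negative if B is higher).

Regimen A: f = (1/2)^(7/5) ≈ 0.3789; Cmin,ss = (826/201)·f/(1−f) ≈ 2.507 mcg/mL.
Regimen B: f = (1/2)^(19/5) ≈ 0.0718; Cmin,ss = (1738/201)·f/(1−f) ≈ 0.669 mcg/mL.
Difference ≈ 2.507 − 0.669 ≈ 1.838 mcg/mL.

1.8 mcg/mL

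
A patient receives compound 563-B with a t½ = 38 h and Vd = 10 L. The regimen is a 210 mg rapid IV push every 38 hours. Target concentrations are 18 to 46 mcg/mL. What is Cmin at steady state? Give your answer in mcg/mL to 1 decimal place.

The dosing interval is 1 half-life, so f = 2^(−1) = 0.5.
Accumulation ratio R = 1/(1 − f) = 1/0.5 = 2/1.
Single-dose peak C₀ = D/Vd = 210/10 = 21 mcg/mL.
Steady-state peak Cmax,ss = C₀·R = 21 × 2/1 ≈ 42.000 mcg/mL.
Steady-state trough Cmin,ss = Cmax,ss·f ≈ 42.000 × 0.5 ≈ 21.000 mcg/mL.
Trough 21.0 mcg/mL vs MEC 18 mcg/mL: adequate.

21.0 mcg/mL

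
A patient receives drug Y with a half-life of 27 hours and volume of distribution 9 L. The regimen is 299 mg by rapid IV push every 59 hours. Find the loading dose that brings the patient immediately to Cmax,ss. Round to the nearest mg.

f = (1/2)^(59/27) ≈ 0.219884; accumulation ratio R = 1/(1−f) ≈ 1.28186.
Loading dose to hit Cmax,ss on first dose: D_load = D_maint·R ≈ 299 × 1.28186 ≈ 383.28 mg.

383 mg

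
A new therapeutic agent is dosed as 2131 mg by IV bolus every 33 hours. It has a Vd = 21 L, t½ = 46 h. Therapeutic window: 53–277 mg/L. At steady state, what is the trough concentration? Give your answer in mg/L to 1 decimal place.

Over one 33-h interval, 33/46 ≈ 0.71739 half-lives elapse, leaving f ≈ 0.6082 of each dose.
Each bolus raises the concentration by D/Vd = 2131/21 ≈ 101.476 mg/L.
Steady-state trough Cmin,ss = C₀·f/(1−f) ≈ 101.476 × 0.6082/0.3918 ≈ 157.523 mg/L.
Trough 157.5 mg/L vs MEC 53 mg/L: adequate.

157.5 mg/L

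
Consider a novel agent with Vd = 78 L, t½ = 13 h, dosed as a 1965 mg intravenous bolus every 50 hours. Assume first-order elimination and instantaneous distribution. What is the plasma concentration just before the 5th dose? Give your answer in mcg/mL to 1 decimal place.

f = (1/2)^(τ/t½) = (1/2)^(50/13) ≈ 0.0695.
C₀ = D/Vd = 1965/78 ≈ 25.192 mcg/mL.
Before the 5th dose, 4 doses have been given. Superposition: Cmin = C₀·(f + f² + … + f^4).
≈ 25.192 × (0.0695 + 0.0048 + 0.0003 + 0.0000) ≈ 25.192 × 0.0746 ≈ 1.879 mcg/mL.

1.9 mcg/mL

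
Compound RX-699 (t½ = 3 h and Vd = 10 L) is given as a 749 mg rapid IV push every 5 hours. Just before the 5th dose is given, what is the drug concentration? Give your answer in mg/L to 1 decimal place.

f = (1/2)^(τ/t½) = (1/2)^(5/3) ≈ 0.3150.
C₀ = D/Vd = 749/10 ≈ 74.900 mg/L.
Before the 5th dose, 4 doses have been given. Superposition: Cmin = C₀·(f + f² + … + f^4).
≈ 74.900 × (0.3150 + 0.0992 + 0.0313 + 0.0098) ≈ 74.900 × 0.4553 ≈ 34.102 mg/L.

34.1 mg/L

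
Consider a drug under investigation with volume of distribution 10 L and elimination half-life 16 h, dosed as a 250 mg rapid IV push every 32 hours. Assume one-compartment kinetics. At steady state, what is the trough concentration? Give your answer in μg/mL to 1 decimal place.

τ = 32 h = 2 half-lives, so f = (1/2)^2 = 0.25.
Accumulation ratio R = 1/(1 − f) = 1/0.75 = 4/3.
Single-dose peak C₀ = D/Vd = 250/10 = 25 μg/mL.
Steady-state peak Cmax,ss = C₀·R = 25 × 4/3 ≈ 33.333 μg/mL.
Steady-state trough Cmin,ss = Cmax,ss·f ≈ 33.333 × 0.25 ≈ 8.333 μg/mL.

8.3 μg/mL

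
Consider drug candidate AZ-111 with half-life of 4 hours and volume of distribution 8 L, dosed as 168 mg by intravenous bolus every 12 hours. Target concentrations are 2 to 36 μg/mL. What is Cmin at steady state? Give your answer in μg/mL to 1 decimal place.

τ = 12 h = 3 half-lives, so f = (1/2)^3 = 0.125.
Accumulation ratio R = 1/(1 − f) = 1/0.875 = 8/7.
Single-dose peak C₀ = D/Vd = 168/8 = 21 μg/mL.
Steady-state peak Cmax,ss = C₀·R = 21 × 8/7 ≈ 24.000 μg/mL.
Steady-state trough Cmin,ss = Cmax,ss·f ≈ 24.000 × 0.125 ≈ 3.000 μg/mL.
Trough 3.0 μg/mL vs MEC 2 μg/mL: adequate.

3.0 μg/mL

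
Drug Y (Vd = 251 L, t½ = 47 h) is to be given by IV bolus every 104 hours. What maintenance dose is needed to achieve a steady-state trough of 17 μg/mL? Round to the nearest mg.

15513 mg

τ/t½ = 104/47 ≈ 2.2128, so f = (1/2)^(104/47) ≈ 0.215720.
Cmin,ss = (D/Vd)·f/(1−f), so D = Cmin,ss·Vd·(1−f)/f.
D = 17 × 251 × (1−f)/f ≈ 17 × 251 × 3.63564 ≈ 15513.28 mg.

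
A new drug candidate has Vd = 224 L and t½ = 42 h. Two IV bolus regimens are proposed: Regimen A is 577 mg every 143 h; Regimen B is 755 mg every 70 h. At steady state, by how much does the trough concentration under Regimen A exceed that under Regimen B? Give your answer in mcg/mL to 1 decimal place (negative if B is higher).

Regimen A: f = (1/2)^(143/42) ≈ 0.0944; Cmin,ss = (577/224)·f/(1−f) ≈ 0.269 mcg/mL.
Regimen B: f = (1/2)^(70/42) ≈ 0.3150; Cmin,ss = (755/224)·f/(1−f) ≈ 1.550 mcg/mL.
Difference ≈ 0.269 − 1.550 ≈ -1.281 mcg/mL.

-1.3 mcg/mL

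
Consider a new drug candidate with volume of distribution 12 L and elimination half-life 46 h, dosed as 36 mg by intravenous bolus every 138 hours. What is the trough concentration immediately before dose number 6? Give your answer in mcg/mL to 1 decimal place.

f = (1/2)^(τ/t½) = (1/2)^(138/46) ≈ 0.1250.
C₀ = D/Vd = 36/12 ≈ 3.000 mcg/mL.
Before the 6th dose, 5 doses have been given. Superposition: Cmin = C₀·(f + f² + … + f^5).
≈ 3.000 × (0.1250 + 0.0156 + 0.0020 + 0.0002 + 0.0000) ≈ 3.000 × 0.1428 ≈ 0.428 mcg/mL.

0.4 mcg/mL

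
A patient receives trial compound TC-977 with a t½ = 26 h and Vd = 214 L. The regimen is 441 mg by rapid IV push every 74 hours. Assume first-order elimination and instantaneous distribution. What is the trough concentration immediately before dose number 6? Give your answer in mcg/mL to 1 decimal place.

f = (1/2)^(τ/t½) = (1/2)^(74/26) ≈ 0.1391.
C₀ = D/Vd = 441/214 ≈ 2.061 mcg/mL.
Before the 6th dose, 5 doses have been given. Superposition: Cmin = C₀·(f + f² + … + f^5).
≈ 2.061 × (0.1391 + 0.0193 + 0.0027 + 0.0004 + 0.0001) ≈ 2.061 × 0.1616 ≈ 0.333 mcg/mL.

0.3 mcg/mL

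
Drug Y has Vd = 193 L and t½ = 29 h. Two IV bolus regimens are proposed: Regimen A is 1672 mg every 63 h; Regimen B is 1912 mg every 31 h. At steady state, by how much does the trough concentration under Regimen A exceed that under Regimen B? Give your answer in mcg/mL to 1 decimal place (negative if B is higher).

Regimen A: f = (1/2)^(63/29) ≈ 0.2218; Cmin,ss = (1672/193)·f/(1−f) ≈ 2.469 mcg/mL.
Regimen B: f = (1/2)^(31/29) ≈ 0.4767; Cmin,ss = (1912/193)·f/(1−f) ≈ 9.025 mcg/mL.
Difference ≈ 2.469 − 9.025 ≈ -6.556 mcg/mL.

-6.6 mcg/mL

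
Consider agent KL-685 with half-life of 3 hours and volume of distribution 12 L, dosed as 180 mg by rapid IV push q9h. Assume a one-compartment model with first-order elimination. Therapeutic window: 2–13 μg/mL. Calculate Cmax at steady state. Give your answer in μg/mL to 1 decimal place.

τ = 9 h = 3 half-lives, so f = (1/2)^3 = 0.125.
At steady state, R = 1/(1 − 0.125) = 8/7.
Single-dose peak C₀ = D/Vd = 180/12 = 15 μg/mL.
Steady-state peak Cmax,ss = C₀·R = 15 × 8/7 ≈ 17.143 μg/mL.
Peak 17.1 μg/mL vs MTC 13 μg/mL: exceeds toxic threshold.

17.1 μg/mL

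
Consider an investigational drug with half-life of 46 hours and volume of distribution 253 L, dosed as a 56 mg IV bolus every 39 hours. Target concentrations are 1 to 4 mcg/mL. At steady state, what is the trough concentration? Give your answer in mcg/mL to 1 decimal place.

k = ln2/t½ = ln2/46 ≈ 0.015068 h⁻¹; fraction remaining f = e^(−kτ) = e^(−0.015068×39) ≈ 0.5556.
At steady state, accumulation factor R = 1/(1 − e^(−kτ)) ≈ 2.2502.
Single-dose peak C₀ = D/Vd = 56/253 ≈ 0.221 mcg/mL.
Steady-state peak Cmax,ss = C₀·R ≈ 0.221 × 2.2502 ≈ 0.497 mcg/mL.
One interval later, Cmin,ss = Cmax,ss·e^(−kτ) ≈ 0.497 × 0.5556 ≈ 0.276 mcg/mL.
Trough 0.3 mcg/mL vs MEC 1 mcg/mL: subtherapeutic.

0.3 mcg/mL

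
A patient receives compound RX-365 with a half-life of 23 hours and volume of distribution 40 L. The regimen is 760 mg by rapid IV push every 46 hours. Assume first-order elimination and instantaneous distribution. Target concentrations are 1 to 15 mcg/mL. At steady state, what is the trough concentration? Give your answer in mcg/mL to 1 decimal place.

τ = 46 h = 2 half-lives, so f = (1/2)^2 = 0.25.
At steady state, R = 1/(1 − 0.25) = 4/3.
Single-dose peak C₀ = D/Vd = 760/40 = 19 mcg/mL.
Steady-state peak Cmax,ss = C₀·R = 19 × 4/3 ≈ 25.333 mcg/mL.
Steady-state trough Cmin,ss = Cmax,ss·f ≈ 25.333 × 0.25 ≈ 6.333 mcg/mL.
Trough 6.3 mcg/mL vs MEC 1 mcg/mL: adequate.

6.3 mcg/mL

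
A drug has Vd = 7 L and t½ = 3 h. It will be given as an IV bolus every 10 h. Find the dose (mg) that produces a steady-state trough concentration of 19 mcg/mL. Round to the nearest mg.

1208 mg

τ/t½ = 10/3 ≈ 3.3333, so f = (1/2)^(10/3) ≈ 0.099213.
Cmin,ss = (D/Vd)·f/(1−f), so D = Cmin,ss·Vd·(1−f)/f.
D = 19 × 7 × (1−f)/f ≈ 19 × 7 × 9.07932 ≈ 1207.55 mg.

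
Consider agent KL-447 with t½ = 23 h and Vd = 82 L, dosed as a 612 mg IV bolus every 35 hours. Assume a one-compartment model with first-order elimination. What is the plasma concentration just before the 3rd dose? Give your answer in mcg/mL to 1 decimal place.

3.5 mcg/mL

f = (1/2)^(τ/t½) = (1/2)^(35/23) ≈ 0.3483.
C₀ = D/Vd = 612/82 ≈ 7.463 mcg/mL.
Before the 3rd dose, 2 doses have been given. Superposition: Cmin = C₀·(f + f²).
≈ 7.463 × (0.3483 + 0.1213) ≈ 7.463 × 0.4696 ≈ 3.505 mcg/mL.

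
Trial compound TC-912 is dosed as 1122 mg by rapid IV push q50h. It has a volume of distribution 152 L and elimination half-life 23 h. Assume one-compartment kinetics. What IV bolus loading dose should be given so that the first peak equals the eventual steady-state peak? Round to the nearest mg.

f = (1/2)^(50/23) ≈ 0.221609; accumulation ratio R = 1/(1−f) ≈ 1.28470.
Loading dose to hit Cmax,ss on first dose: D_load = D_maint·R ≈ 1122 × 1.28470 ≈ 1441.43 mg.

1441 mg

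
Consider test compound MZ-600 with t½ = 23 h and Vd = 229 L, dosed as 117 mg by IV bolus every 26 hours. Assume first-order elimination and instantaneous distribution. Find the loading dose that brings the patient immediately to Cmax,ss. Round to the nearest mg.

215 mg

f = (1/2)^(26/23) ≈ 0.456778; accumulation ratio R = 1/(1−f) ≈ 1.84087.
Loading dose to hit Cmax,ss on first dose: D_load = D_maint·R ≈ 117 × 1.84087 ≈ 215.38 mg.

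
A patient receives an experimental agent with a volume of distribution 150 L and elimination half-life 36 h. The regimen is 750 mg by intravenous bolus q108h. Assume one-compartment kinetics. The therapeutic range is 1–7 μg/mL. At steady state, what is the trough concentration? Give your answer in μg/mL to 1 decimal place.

0.7 μg/mL

τ = 108 h = 3 half-lives, so f = (1/2)^3 = 0.125.
Accumulation ratio R = 1/(1 − f) = 1/0.875 = 8/7.
Single-dose peak C₀ = D/Vd = 750/150 = 5 μg/mL.
Steady-state peak Cmax,ss = C₀·R = 5 × 8/7 ≈ 5.714 μg/mL.
Steady-state trough Cmin,ss = Cmax,ss·f ≈ 5.714 × 0.125 ≈ 0.714 μg/mL.
Trough 0.7 μg/mL vs MEC 1 μg/mL: subtherapeutic.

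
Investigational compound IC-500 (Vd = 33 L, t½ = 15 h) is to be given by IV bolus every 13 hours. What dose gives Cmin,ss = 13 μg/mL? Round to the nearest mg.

τ/t½ = 13/15 ≈ 0.86667, so f = (1/2)^(13/15) ≈ 0.548412.
Cmin,ss = (D/Vd)·f/(1−f), so D = Cmin,ss·Vd·(1−f)/f.
D = 13 × 33 × (1−f)/f ≈ 13 × 33 × 0.82345 ≈ 353.26 mg.

353 mg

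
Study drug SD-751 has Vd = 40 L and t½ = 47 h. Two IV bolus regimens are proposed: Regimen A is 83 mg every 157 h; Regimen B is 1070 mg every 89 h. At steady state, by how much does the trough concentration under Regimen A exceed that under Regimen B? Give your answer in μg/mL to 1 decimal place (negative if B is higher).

Regimen A: f = (1/2)^(157/47) ≈ 0.0987; Cmin,ss = (83/40)·f/(1−f) ≈ 0.227 μg/mL.
Regimen B: f = (1/2)^(89/47) ≈ 0.2691; Cmin,ss = (1070/40)·f/(1−f) ≈ 9.849 μg/mL.
Difference ≈ 0.227 − 9.849 ≈ -9.622 μg/mL.

-9.6 μg/mL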